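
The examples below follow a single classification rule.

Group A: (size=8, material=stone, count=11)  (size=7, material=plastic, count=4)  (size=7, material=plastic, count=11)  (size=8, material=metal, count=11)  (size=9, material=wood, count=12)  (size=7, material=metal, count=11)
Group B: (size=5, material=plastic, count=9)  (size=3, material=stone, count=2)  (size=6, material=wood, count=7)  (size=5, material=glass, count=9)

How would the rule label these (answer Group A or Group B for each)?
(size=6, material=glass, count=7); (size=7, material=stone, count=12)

The common property of the 'Group A' items is: size ≥ 7. No 'Group B' item has it.
(size=6, material=glass, count=7) — size = 6, hence Group B.
(size=7, material=stone, count=12) — size = 7, hence Group A.

Group B, Group A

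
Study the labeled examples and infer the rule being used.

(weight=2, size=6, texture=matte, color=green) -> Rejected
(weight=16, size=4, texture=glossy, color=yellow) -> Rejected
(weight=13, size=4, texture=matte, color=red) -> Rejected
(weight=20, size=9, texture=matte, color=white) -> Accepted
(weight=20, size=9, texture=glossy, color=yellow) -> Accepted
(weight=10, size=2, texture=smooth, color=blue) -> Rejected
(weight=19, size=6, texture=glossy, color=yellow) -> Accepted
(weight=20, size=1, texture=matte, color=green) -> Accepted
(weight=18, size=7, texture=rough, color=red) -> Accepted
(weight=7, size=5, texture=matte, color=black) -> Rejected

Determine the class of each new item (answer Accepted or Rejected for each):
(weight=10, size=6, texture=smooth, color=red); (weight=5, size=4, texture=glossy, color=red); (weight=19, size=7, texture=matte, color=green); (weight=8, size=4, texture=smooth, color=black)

Rejected, Rejected, Accepted, Rejected

The common property of the 'Accepted' items is: weight ≥ 18. No 'Rejected' item has it.
(weight=10, size=6, texture=smooth, color=red) — weight = 10, hence Rejected.
(weight=5, size=4, texture=glossy, color=red) — weight = 5, hence Rejected.
(weight=19, size=7, texture=matte, color=green) — weight = 19, hence Accepted.
(weight=8, size=4, texture=smooth, color=black) — weight = 8, hence Rejected.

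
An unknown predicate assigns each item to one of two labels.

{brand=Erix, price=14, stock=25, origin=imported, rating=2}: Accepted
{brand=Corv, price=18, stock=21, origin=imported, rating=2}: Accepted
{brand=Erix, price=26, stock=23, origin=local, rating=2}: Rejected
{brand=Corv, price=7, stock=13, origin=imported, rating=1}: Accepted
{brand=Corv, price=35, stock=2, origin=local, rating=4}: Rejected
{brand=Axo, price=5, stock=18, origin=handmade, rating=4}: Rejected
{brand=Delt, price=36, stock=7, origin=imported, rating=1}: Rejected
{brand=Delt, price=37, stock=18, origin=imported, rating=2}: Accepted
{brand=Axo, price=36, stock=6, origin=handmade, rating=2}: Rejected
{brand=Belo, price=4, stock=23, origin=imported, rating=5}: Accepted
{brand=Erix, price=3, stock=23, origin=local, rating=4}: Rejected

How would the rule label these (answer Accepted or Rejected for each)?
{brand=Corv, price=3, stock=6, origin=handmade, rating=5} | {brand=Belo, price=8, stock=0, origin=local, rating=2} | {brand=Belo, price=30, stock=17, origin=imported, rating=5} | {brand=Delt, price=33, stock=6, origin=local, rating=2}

The simplest hypothesis consistent with all the labels is: origin is imported AND stock ≥ 13.
Rejected: {brand=Corv, price=3, stock=6, origin=handmade, rating=5}, since origin is handmade, stock = 6.
Rejected: {brand=Belo, price=8, stock=0, origin=local, rating=2}, since origin is local, stock = 0.
Accepted: {brand=Belo, price=30, stock=17, origin=imported, rating=5}, since origin is imported, stock = 17.
Rejected: {brand=Delt, price=33, stock=6, origin=local, rating=2}, since origin is local, stock = 6.

Rejected, Rejected, Accepted, Rejected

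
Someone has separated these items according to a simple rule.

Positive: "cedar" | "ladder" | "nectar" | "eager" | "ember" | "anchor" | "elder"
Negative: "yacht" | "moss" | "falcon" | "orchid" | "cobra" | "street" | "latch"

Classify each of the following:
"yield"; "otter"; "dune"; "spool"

Negative, Positive, Negative, Negative

'Positive' ⟺ ends with 'r'.
"yield": ends with 'd' — does not satisfy this, so Negative.
"otter": ends with 'r' — satisfies this, so Positive.
"dune": ends with 'e' — does not satisfy this, so Negative.
"spool": ends with 'l' — does not satisfy this, so Negative.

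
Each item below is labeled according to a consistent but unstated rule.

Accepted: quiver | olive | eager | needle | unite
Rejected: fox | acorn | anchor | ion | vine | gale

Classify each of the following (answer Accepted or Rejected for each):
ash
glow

The classifier is using: has ≥ 3 vowels.
Rejected: ash, since 1 vowel. Rejected: glow, since 1 vowel.

Rejected, Rejected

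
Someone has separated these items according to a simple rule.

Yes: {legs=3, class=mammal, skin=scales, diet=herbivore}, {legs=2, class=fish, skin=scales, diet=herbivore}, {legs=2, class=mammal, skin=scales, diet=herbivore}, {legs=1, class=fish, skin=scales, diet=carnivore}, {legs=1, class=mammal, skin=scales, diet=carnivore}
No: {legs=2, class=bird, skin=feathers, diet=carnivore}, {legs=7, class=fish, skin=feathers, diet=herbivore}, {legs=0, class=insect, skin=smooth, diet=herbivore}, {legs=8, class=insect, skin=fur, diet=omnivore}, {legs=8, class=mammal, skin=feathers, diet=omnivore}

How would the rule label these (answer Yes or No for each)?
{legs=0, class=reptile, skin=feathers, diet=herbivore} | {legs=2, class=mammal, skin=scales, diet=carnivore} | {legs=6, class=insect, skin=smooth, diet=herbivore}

No, Yes, No

The distinguishing property — skin is scales — holds for all the 'Yes' cases and none of the 'No' cases.
{legs=0, class=reptile, skin=feathers, diet=herbivore}: No (skin is feathers). {legs=2, class=mammal, skin=scales, diet=carnivore}: Yes (skin is scales). {legs=6, class=insect, skin=smooth, diet=herbivore}: No (skin is smooth).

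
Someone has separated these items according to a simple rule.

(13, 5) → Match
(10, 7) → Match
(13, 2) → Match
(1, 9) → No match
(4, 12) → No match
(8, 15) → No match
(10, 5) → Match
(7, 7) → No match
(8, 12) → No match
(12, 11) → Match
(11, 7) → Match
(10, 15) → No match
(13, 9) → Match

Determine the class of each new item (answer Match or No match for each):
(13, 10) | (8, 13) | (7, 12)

Match, No match, No match

'Match' ⟺ first > second.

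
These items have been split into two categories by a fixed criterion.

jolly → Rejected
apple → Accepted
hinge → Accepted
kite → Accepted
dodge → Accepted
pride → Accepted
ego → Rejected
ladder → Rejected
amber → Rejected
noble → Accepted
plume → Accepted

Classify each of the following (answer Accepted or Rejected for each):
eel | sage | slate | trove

The rule appears to be: ends with 'e'.
eel — ends with 'l', hence Rejected.
sage — ends with 'e', hence Accepted.
slate — ends with 'e', hence Accepted.
trove — ends with 'e', hence Accepted.

Rejected, Accepted, Accepted, Accepted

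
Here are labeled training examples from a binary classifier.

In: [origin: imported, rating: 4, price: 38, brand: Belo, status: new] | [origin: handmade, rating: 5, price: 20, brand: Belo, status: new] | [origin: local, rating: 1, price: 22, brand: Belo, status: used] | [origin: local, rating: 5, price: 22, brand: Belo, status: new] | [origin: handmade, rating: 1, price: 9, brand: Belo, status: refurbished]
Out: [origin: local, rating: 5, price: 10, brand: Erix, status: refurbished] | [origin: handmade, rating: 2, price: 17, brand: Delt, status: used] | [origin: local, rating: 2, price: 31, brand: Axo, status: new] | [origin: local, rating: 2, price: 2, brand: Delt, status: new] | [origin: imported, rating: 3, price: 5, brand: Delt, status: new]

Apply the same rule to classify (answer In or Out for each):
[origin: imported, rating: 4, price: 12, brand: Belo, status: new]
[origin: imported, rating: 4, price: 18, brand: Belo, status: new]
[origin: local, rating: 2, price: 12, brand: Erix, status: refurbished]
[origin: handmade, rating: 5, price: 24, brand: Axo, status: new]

In, In, Out, Out

The pattern is that an item is 'In' exactly when: brand is Belo.
In: [origin: imported, rating: 4, price: 12, brand: Belo, status: new], since brand is Belo.
In: [origin: imported, rating: 4, price: 18, brand: Belo, status: new], since brand is Belo.
Out: [origin: local, rating: 2, price: 12, brand: Erix, status: refurbished], since brand is Erix.
Out: [origin: handmade, rating: 5, price: 24, brand: Axo, status: new], since brand is Axo.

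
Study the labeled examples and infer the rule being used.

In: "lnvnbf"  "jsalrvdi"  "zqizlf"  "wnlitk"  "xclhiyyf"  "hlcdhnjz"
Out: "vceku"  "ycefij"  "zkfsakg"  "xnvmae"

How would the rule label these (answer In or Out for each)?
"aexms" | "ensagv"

The classifier is using: contains 'l'.

Out, Out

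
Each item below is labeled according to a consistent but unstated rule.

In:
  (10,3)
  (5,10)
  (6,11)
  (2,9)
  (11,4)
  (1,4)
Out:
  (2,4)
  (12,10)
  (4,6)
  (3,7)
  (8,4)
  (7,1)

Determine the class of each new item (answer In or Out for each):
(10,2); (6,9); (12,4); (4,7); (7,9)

The common property of the 'In' items is: sum is odd. No 'Out' item has it.
Out: (10,2), since 10+2 = 12. In: (6,9), since 6+9 = 15. Out: (12,4), since 12+4 = 16. In: (4,7), since 4+7 = 11. Out: (7,9), since 7+9 = 16.

Out, In, Out, In, Out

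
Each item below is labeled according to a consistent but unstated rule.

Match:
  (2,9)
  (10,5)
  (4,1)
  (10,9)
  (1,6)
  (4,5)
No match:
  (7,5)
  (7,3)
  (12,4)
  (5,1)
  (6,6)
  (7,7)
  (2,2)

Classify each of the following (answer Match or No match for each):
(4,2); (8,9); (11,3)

No match, Match, No match

Checking candidate rules against both groups, what survives is: sum is odd.
(4,2) — 4+2 = 6, hence No match.
(8,9) — 8+9 = 17, hence Match.
(11,3) — 11+3 = 14, hence No match.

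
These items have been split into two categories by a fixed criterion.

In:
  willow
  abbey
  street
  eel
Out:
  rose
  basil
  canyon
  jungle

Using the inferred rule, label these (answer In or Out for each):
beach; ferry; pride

The simplest hypothesis consistent with all the labels is: has a double letter.
beach: Out (no doubled letter).
ferry: In ('rr' doubled).
pride: Out (no doubled letter).

Out, In, Out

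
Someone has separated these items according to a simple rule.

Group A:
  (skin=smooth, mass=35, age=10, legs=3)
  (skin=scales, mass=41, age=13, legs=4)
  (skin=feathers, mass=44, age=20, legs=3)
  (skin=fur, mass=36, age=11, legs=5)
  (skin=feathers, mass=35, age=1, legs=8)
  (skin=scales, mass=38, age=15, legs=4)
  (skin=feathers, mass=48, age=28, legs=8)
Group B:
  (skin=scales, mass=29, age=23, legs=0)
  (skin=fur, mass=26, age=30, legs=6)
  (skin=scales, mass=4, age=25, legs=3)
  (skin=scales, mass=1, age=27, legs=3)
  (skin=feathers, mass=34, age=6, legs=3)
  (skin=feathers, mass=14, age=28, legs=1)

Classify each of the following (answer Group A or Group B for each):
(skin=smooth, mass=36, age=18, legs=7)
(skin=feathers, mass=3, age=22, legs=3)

The rule appears to be: mass ≥ 35.

Group A, Group B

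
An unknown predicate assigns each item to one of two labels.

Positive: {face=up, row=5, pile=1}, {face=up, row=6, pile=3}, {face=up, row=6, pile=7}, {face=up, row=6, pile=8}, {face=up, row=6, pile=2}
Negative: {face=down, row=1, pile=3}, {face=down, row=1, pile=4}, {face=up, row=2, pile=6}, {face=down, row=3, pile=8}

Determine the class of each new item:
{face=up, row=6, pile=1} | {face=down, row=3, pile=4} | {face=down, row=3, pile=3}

Positive, Negative, Negative

The common property of the 'Positive' items is: row ≥ 5. No 'Negative' item has it.
Positive: {face=up, row=6, pile=1}, since row = 6.
Negative: {face=down, row=3, pile=4}, since row = 3.
Negative: {face=down, row=3, pile=3}, since row = 3.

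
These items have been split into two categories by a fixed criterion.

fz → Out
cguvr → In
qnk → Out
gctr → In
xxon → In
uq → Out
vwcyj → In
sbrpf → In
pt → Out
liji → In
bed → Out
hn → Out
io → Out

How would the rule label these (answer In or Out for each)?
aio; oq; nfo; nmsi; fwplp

The common property of the 'In' items is: length ≥ 4. No 'Out' item has it.
aio → length 3 → Out.
oq → length 2 → Out.
nfo → length 3 → Out.
nmsi → length 4 → In.
fwplp → length 5 → In.

Out, Out, Out, In, In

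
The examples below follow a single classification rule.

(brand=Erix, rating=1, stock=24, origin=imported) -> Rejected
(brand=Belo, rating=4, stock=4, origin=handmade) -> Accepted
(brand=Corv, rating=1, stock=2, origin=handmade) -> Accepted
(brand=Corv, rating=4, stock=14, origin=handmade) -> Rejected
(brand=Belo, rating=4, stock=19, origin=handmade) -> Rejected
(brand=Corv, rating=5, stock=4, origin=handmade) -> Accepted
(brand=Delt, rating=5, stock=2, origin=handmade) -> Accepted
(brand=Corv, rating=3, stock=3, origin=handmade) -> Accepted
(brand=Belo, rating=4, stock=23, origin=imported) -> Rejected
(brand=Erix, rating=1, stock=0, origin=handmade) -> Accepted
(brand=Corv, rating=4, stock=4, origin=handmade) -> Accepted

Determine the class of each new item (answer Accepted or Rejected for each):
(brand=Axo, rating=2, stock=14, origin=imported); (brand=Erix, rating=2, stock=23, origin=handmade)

Rejected, Rejected

The rule appears to be: stock ≤ 4.
(brand=Axo, rating=2, stock=14, origin=imported): stock = 14, does not satisfy this → Rejected. (brand=Erix, rating=2, stock=23, origin=handmade): stock = 23, does not satisfy this → Rejected.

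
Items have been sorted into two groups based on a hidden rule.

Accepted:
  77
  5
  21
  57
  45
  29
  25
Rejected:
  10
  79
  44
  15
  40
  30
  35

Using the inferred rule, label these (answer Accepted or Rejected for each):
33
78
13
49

Accepted, Rejected, Accepted, Accepted

The simplest hypothesis consistent with all the labels is: ≡ 1 (mod 4).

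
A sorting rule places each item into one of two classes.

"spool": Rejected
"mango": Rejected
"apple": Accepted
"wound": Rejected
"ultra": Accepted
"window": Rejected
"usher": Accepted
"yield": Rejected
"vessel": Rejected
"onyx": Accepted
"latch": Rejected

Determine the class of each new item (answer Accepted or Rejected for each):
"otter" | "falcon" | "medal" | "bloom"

Accepted, Rejected, Rejected, Rejected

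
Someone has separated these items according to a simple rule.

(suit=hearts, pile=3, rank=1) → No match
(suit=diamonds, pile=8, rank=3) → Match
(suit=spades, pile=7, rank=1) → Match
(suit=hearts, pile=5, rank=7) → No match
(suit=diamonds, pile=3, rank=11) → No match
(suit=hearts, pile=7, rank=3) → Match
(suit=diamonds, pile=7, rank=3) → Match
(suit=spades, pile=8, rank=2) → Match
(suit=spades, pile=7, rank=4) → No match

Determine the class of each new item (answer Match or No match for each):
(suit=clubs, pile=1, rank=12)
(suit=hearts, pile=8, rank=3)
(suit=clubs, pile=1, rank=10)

The rule appears to be: rank ≤ 3 AND pile ≥ 5.

No match, Match, No match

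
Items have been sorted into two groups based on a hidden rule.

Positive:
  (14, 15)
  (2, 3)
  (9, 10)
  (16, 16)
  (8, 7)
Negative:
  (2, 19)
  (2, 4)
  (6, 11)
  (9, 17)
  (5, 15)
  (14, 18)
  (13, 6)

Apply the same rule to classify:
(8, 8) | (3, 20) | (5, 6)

Positive, Negative, Positive

One predicate separates the groups cleanly: |first − second| ≤ 1.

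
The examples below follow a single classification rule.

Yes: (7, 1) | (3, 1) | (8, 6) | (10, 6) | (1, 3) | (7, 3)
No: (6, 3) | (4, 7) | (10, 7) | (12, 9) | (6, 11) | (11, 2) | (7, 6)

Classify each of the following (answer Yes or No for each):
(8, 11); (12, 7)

The rule appears to be: sum is even.
(8, 11) — 8+11 = 19, hence No. (12, 7) — 12+7 = 19, hence No.

No, No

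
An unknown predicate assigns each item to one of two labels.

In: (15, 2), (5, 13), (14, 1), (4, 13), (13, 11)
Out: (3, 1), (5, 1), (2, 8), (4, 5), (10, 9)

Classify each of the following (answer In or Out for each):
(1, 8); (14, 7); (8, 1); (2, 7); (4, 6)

Out, In, Out, Out, Out

Every 'In' example satisfies: max ≥ 11. None of the 'Out' examples do.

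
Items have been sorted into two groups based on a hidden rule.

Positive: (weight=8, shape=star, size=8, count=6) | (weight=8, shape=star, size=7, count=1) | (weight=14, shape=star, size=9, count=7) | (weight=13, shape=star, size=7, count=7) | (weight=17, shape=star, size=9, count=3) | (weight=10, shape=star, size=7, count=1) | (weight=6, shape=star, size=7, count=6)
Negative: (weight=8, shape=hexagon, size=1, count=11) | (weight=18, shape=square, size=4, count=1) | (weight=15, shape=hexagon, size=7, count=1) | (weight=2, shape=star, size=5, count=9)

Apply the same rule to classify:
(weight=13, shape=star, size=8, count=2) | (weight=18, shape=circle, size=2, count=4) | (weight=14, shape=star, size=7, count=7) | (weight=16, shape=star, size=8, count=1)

The rule appears to be: shape is star AND size ≥ 7.
(weight=13, shape=star, size=8, count=2): Positive (shape is star, size = 8).
(weight=18, shape=circle, size=2, count=4): Negative (shape is circle, size = 2).
(weight=14, shape=star, size=7, count=7): Positive (shape is star, size = 7).
(weight=16, shape=star, size=8, count=1): Positive (shape is star, size = 8).

Positive, Negative, Positive, Positive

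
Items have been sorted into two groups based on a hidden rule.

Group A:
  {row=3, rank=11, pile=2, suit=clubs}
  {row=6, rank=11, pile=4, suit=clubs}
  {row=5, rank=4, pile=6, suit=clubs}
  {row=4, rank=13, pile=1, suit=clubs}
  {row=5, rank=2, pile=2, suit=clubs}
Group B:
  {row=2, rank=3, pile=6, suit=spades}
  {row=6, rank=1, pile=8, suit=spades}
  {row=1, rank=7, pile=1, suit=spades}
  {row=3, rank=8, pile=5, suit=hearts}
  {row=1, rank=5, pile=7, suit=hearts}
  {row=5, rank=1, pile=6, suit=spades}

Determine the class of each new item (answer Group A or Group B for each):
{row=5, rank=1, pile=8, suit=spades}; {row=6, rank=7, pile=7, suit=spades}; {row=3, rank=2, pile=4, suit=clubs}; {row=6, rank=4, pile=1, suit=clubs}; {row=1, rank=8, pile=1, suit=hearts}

Group B, Group B, Group A, Group A, Group B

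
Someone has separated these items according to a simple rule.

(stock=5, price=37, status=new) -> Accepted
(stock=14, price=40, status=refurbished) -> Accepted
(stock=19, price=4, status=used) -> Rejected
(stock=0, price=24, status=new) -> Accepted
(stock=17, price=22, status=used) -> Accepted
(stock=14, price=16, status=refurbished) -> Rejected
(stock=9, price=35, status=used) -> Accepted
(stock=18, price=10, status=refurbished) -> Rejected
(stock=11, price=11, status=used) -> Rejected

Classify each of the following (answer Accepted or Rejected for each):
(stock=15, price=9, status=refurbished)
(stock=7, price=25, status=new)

Rejected, Accepted

'Accepted' ⟺ price ≥ 22.
(stock=15, price=9, status=refurbished): price = 9, does not fit → Rejected. (stock=7, price=25, status=new): price = 25, has this property → Accepted.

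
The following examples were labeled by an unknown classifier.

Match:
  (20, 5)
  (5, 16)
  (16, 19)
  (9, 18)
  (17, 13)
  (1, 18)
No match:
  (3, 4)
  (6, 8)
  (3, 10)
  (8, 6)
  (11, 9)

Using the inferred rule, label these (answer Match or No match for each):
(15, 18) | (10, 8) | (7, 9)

Match, No match, No match

One predicate separates the groups cleanly: max ≥ 13.
(15, 18): max 18, satisfies this → Match.
(10, 8): max 10, doesn't match → No match.
(7, 9): max 9, doesn't match → No match.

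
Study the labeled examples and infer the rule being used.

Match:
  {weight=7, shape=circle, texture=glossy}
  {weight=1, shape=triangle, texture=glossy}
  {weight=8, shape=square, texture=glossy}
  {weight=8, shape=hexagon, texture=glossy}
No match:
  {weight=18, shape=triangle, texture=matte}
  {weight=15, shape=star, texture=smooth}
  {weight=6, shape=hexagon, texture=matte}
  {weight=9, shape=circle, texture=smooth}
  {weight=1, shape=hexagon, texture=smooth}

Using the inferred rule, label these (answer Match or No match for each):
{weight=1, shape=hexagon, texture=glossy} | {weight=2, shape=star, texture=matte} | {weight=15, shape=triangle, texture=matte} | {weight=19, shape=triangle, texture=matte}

Match, No match, No match, No match

One predicate separates the groups cleanly: texture is glossy.
{weight=1, shape=hexagon, texture=glossy} — texture is glossy, hence Match. {weight=2, shape=star, texture=matte} — texture is matte, hence No match. {weight=15, shape=triangle, texture=matte} — texture is matte, hence No match. {weight=19, shape=triangle, texture=matte} — texture is matte, hence No match.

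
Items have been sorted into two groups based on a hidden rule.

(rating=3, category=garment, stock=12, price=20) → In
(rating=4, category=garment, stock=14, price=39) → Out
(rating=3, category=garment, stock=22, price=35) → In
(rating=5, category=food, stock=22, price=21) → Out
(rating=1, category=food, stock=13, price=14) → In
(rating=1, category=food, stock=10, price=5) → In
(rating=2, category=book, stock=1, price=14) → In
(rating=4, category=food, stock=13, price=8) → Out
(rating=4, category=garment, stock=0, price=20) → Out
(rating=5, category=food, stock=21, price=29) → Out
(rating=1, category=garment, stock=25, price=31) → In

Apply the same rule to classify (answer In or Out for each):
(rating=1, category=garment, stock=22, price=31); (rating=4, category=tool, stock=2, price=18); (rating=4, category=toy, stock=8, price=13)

'In' ⟺ rating ≤ 3.

In, Out, Out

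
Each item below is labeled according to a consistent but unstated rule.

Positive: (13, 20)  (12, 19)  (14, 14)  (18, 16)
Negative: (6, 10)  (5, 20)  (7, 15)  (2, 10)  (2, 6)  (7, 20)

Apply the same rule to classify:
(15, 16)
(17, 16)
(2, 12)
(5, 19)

Positive, Positive, Negative, Negative

The pattern is that an item is 'Positive' exactly when: sum ≥ 28.
(15, 16): 15+16 = 31 — fits, so Positive. (17, 16): 17+16 = 33 — fits, so Positive. (2, 12): 2+12 = 14 — lacks this property, so Negative. (5, 19): 5+19 = 24 — lacks this property, so Negative.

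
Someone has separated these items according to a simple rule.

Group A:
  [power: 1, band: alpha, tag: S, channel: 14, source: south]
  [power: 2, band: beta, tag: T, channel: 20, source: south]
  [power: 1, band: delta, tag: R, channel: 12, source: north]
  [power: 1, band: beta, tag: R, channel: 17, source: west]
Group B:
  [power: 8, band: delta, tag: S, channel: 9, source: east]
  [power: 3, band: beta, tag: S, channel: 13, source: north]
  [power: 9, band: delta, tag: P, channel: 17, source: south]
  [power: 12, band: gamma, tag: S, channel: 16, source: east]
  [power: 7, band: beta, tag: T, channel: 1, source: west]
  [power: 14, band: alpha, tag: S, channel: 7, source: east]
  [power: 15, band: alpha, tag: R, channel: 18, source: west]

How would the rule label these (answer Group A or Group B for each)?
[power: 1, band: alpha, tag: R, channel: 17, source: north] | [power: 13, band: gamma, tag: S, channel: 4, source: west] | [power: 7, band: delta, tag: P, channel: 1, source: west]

Group A, Group B, Group B

The distinguishing property — power ≤ 2 — holds for all the 'Group A' cases and none of the 'Group B' cases.
[power: 1, band: alpha, tag: R, channel: 17, source: north] → power = 1 → Group A.
[power: 13, band: gamma, tag: S, channel: 4, source: west] → power = 13 → Group B.
[power: 7, band: delta, tag: P, channel: 1, source: west] → power = 7 → Group B.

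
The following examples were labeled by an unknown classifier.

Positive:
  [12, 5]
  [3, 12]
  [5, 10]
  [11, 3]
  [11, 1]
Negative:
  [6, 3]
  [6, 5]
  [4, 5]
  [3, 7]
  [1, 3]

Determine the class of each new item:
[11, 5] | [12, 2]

Positive, Positive

Rule: sum ≥ 12. This holds for each 'Positive' example and fails for each 'Negative' one.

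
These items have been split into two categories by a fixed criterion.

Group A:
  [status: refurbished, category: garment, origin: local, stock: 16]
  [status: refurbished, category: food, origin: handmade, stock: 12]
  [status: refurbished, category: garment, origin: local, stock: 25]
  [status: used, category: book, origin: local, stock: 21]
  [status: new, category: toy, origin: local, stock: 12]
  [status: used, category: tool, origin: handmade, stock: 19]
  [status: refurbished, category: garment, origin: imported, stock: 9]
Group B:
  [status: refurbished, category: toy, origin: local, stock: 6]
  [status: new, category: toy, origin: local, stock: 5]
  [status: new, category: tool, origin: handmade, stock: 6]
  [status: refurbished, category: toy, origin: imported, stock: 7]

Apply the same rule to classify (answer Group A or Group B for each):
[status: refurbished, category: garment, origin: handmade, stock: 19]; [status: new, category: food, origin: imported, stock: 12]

Group A, Group A

Every 'Group A' example satisfies: stock ≥ 9. None of the 'Group B' examples do.
[status: refurbished, category: garment, origin: handmade, stock: 19]: Group A (stock = 19). [status: new, category: food, origin: imported, stock: 12]: Group A (stock = 12).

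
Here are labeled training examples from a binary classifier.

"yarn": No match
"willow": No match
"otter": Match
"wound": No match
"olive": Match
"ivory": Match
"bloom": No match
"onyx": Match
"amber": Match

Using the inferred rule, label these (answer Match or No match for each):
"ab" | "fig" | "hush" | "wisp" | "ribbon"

The distinguishing property — starts with a vowel — holds for all the 'Match' cases and none of the 'No match' cases.
"ab": starts with 'a' — fits, so Match.
"fig": starts with 'f' — fails this test, so No match.
"hush": starts with 'h' — fails this test, so No match.
"wisp": starts with 'w' — fails this test, so No match.
"ribbon": starts with 'r' — fails this test, so No match.

Match, No match, No match, No match, No match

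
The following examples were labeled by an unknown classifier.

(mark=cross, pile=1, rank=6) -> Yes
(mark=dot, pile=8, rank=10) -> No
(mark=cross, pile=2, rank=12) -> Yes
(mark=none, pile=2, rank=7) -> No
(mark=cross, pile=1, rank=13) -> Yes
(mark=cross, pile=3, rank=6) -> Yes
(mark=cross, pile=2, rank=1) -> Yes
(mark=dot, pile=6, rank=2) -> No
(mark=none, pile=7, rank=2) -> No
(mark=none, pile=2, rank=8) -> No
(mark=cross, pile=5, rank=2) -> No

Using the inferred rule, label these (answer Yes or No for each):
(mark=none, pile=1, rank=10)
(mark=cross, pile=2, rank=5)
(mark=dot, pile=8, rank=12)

No, Yes, No

A rule that fits every label: mark is cross AND pile ≤ 3 — true of each 'Yes' example, false of each 'No' one.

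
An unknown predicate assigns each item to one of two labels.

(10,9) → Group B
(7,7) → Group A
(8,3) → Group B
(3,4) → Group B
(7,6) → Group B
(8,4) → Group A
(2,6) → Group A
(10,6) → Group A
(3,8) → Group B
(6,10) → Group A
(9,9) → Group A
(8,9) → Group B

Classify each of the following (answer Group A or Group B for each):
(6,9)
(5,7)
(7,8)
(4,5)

Group B, Group A, Group B, Group B

One predicate separates the groups cleanly: sum is even.
(6,9) — 6+9 = 15, hence Group B. (5,7) — 5+7 = 12, hence Group A. (7,8) — 7+8 = 15, hence Group B. (4,5) — 4+5 = 9, hence Group B.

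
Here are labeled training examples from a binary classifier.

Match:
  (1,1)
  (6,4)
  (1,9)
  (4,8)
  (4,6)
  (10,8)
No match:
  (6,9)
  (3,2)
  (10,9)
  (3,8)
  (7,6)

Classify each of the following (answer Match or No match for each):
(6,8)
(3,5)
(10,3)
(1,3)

Match, Match, No match, Match

The common property of the 'Match' items is: sum is even. No 'No match' item has it.
(6,8) → 6+8 = 14 → Match.
(3,5) → 3+5 = 8 → Match.
(10,3) → 10+3 = 13 → No match.
(1,3) → 1+3 = 4 → Match.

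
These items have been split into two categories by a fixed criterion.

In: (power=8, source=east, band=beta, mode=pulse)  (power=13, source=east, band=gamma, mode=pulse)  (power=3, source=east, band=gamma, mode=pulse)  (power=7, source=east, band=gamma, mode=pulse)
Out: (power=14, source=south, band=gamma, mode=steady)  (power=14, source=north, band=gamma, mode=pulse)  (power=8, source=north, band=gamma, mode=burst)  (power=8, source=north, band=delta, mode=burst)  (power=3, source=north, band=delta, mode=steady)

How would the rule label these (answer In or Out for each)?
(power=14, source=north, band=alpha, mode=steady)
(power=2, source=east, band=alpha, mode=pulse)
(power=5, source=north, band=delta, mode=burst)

Out, In, Out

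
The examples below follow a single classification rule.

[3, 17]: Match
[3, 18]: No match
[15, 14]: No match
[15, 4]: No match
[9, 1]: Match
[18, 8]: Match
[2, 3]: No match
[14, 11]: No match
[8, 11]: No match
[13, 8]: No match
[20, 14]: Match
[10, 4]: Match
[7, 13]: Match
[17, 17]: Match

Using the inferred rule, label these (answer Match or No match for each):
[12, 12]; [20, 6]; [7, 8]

All 'Match' examples share one property — sum is even — and every 'No match' example lacks it.
[12, 12] → 12+12 = 24 → Match.
[20, 6] → 20+6 = 26 → Match.
[7, 8] → 7+8 = 15 → No match.

Match, Match, No match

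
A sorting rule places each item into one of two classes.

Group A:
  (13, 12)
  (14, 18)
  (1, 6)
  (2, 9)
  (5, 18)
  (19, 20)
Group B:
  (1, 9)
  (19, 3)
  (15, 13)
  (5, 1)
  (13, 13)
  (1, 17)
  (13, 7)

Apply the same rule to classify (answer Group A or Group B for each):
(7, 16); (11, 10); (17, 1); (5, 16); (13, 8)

The rule appears to be: product is even.

Group A, Group A, Group B, Group A, Group A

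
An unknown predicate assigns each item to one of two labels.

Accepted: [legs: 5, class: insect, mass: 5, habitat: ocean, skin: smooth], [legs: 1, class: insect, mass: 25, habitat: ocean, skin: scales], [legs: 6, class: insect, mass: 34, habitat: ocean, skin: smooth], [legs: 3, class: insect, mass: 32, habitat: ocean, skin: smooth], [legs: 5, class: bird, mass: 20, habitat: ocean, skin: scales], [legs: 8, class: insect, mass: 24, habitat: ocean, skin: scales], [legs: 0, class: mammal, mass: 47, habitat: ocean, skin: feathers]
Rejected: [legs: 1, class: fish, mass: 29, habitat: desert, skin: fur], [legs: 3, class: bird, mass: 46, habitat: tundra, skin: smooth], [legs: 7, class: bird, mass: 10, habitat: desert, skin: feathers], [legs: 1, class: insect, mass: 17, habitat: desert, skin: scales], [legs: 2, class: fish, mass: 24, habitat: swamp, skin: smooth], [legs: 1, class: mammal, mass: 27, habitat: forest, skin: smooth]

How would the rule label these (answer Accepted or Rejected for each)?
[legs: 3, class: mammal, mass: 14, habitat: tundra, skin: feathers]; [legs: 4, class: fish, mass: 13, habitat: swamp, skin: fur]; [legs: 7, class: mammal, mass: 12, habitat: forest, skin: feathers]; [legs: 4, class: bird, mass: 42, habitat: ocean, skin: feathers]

The pattern is that an item is 'Accepted' exactly when: habitat is ocean.

Rejected, Rejected, Rejected, Accepted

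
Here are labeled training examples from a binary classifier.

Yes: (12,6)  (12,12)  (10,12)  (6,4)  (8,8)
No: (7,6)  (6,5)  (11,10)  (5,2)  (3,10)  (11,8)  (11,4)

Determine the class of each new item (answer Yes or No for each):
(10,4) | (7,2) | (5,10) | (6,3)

Yes, No, No, No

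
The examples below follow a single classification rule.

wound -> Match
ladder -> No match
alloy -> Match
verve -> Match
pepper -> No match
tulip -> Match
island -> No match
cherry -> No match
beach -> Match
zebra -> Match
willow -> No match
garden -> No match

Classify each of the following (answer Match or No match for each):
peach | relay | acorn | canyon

Every 'Match' example satisfies: odd length. None of the 'No match' examples do.
peach: Match (length 5).
relay: Match (length 5).
acorn: Match (length 5).
canyon: No match (length 6).

Match, Match, Match, No match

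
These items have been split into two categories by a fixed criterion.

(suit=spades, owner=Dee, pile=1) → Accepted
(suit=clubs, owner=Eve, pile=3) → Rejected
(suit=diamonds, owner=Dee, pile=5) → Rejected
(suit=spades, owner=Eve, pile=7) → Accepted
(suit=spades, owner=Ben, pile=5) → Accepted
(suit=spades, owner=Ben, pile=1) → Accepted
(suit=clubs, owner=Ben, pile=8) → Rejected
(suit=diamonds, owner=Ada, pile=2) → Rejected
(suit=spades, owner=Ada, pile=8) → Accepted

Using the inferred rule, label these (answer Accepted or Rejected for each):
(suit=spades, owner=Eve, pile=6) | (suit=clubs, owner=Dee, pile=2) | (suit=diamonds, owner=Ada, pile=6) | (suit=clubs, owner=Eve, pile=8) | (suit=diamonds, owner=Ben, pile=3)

Accepted, Rejected, Rejected, Rejected, Rejected

Checking candidate rules against both groups, what survives is: suit is spades.
(suit=spades, owner=Eve, pile=6) → suit is spades → Accepted. (suit=clubs, owner=Dee, pile=2) → suit is clubs → Rejected. (suit=diamonds, owner=Ada, pile=6) → suit is diamonds → Rejected. (suit=clubs, owner=Eve, pile=8) → suit is clubs → Rejected. (suit=diamonds, owner=Ben, pile=3) → suit is diamonds → Rejected.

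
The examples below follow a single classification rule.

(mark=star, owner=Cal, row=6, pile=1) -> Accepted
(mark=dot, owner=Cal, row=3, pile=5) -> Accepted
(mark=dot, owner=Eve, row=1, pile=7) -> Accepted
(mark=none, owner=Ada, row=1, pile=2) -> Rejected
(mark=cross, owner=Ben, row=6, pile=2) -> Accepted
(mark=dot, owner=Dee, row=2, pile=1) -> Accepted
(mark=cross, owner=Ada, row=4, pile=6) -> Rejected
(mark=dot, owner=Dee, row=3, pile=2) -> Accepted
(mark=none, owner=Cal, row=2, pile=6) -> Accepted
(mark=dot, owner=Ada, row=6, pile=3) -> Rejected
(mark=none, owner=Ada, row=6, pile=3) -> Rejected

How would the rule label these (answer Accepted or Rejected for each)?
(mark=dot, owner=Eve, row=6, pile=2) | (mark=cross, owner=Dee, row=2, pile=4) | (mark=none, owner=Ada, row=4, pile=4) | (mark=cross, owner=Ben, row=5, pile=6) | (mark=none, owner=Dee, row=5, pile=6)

Accepted, Accepted, Rejected, Accepted, Accepted

The common property of the 'Accepted' items is: owner is not Ada. No 'Rejected' item has it.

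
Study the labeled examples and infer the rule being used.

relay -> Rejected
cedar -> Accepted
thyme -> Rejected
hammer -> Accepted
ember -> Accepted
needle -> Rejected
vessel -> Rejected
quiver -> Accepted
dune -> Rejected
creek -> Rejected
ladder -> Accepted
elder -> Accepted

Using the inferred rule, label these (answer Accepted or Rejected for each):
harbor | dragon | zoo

Accepted, Rejected, Rejected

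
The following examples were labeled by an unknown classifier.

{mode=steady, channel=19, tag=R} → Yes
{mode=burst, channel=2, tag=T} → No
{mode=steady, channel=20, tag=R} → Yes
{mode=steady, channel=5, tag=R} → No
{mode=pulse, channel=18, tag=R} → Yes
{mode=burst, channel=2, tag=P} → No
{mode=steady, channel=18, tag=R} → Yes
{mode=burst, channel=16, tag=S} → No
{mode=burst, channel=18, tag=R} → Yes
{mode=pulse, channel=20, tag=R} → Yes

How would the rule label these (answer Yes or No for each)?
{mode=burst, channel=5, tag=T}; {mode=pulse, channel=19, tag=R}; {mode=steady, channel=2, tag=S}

No, Yes, No

Rule: channel ≥ 18. This holds for each 'Yes' example and fails for each 'No' one.
{mode=burst, channel=5, tag=T} → channel = 5 → No. {mode=pulse, channel=19, tag=R} → channel = 19 → Yes. {mode=steady, channel=2, tag=S} → channel = 2 → No.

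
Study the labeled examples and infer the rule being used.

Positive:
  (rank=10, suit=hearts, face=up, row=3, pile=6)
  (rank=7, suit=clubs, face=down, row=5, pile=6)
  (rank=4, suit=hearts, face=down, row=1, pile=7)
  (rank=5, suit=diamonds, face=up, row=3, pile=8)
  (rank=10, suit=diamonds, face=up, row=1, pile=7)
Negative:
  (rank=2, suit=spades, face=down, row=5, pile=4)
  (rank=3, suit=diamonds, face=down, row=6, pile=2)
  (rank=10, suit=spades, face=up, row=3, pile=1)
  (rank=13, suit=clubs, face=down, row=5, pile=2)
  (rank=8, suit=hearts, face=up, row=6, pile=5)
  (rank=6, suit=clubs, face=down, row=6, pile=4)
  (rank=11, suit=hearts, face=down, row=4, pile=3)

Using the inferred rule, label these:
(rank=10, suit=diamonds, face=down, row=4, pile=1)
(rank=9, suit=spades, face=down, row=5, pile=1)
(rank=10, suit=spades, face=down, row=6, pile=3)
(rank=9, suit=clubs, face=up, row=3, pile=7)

The common property of the 'Positive' items is: pile ≥ 6. No 'Negative' item has it.
(rank=10, suit=diamonds, face=down, row=4, pile=1): pile = 1, does not pass → Negative. (rank=9, suit=spades, face=down, row=5, pile=1): pile = 1, does not pass → Negative. (rank=10, suit=spades, face=down, row=6, pile=3): pile = 3, does not pass → Negative. (rank=9, suit=clubs, face=up, row=3, pile=7): pile = 7, qualifies → Positive.

Negative, Negative, Negative, Positive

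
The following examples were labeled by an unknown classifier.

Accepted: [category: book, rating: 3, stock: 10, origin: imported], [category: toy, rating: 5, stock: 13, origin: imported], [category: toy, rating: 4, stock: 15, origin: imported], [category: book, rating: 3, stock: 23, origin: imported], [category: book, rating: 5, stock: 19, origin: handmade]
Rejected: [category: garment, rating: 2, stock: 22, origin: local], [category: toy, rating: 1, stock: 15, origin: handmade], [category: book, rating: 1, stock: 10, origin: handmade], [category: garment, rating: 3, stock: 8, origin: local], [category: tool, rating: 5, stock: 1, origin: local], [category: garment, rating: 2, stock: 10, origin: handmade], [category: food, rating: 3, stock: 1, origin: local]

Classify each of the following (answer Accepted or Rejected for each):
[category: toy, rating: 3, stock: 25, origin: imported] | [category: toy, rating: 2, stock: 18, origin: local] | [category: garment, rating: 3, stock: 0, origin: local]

Accepted, Rejected, Rejected

The common property of the 'Accepted' items is: rating ≥ 3 AND stock ≥ 10. No 'Rejected' item has it.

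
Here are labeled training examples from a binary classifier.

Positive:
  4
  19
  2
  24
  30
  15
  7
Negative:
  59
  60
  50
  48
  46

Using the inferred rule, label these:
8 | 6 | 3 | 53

Positive, Positive, Positive, Negative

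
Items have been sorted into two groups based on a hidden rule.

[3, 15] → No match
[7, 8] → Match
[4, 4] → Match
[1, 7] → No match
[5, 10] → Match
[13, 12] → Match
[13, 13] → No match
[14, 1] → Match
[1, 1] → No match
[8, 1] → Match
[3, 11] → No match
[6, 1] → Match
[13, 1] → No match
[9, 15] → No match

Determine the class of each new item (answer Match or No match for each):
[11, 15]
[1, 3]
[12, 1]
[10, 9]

Every 'Match' example satisfies: product is even. None of the 'No match' examples do.
[11, 15] → 11·15 = 165 → No match. [1, 3] → 1·3 = 3 → No match. [12, 1] → 12·1 = 12 → Match. [10, 9] → 10·9 = 90 → Match.

No match, No match, Match, Match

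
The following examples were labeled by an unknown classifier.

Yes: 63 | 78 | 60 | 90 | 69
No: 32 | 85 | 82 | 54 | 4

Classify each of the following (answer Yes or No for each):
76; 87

The rule appears to be: multiple of 3 AND at least 60.

No, Yes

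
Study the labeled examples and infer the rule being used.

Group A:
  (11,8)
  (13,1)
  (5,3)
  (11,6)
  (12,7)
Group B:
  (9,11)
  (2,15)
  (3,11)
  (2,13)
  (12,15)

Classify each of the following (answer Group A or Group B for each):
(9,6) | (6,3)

Group A, Group A

All 'Group A' examples share one property — first > second — and every 'Group B' example lacks it.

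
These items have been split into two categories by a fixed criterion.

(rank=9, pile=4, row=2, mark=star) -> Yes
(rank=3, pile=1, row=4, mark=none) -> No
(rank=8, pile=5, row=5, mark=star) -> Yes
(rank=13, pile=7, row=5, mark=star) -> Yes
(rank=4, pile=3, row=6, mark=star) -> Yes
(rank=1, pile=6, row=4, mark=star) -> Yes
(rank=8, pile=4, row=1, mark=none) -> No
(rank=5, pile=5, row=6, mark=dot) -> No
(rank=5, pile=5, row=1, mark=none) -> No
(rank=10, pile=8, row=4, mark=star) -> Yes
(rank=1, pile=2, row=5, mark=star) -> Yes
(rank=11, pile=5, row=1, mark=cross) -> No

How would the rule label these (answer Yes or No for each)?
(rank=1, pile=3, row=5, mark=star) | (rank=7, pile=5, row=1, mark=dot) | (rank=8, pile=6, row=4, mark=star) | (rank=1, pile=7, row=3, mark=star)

Comparing the two groups points to one rule — mark is star.

Yes, No, Yes, Yes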